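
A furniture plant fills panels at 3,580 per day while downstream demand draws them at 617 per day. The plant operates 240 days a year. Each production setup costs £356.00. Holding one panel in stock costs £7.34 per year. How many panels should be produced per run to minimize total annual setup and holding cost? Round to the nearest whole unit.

Annual demand D = 617 × 240 = 148,080.
Production build-up factor (1 − d/p) = 1 − 617/3,580 = 0.8277.
Q* = √(2DS / (H(1 − d/p))) = √(2 × 148,080 × 356 / (7.34 × 0.8277)).
= √(105,432,960 / 6.075) ≈ 4165.967.

Q* ≈ 4,166 panels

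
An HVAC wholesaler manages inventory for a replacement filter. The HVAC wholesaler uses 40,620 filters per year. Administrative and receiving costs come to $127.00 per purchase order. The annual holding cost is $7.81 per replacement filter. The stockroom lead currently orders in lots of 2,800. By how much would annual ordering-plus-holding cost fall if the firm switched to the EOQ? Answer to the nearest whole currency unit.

EOQ = √(2DS/H) = √(2 × 40,620 × 127 / 7.81) ≈ 1149.37.
Cost at Q* = (D/Q*)S + (Q*/2)H = √(2DSH) ≈ $8,976.61.
Cost at Q = 2,800: (40,620/2,800)×127 + (2,800/2)×7.81 = $1,842.41 + $10,934.00 = $12,776.41.
Excess = $12,776.41 − $8,976.61 = $3,799.80.

Extra cost ≈ $3,800 per year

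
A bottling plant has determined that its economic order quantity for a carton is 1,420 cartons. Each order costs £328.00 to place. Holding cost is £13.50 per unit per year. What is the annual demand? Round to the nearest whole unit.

Invert the EOQ relation Q*² = 2DS/H.
From Q* = √(2DS/H): D = Q*²H / (2S) = 1,420² × 13.5 / (2 × 328) = 41496.037.

D ≈ 41,496 cartons per year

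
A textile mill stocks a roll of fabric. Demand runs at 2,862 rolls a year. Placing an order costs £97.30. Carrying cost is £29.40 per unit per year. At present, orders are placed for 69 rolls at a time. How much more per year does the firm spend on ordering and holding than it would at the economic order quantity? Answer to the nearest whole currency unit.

Extra cost ≈ £1,004 per year

EOQ = √(2DS/H) = √(2 × 2,862 × 97.3 / 29.4) ≈ 137.64.
Cost at Q* = (D/Q*)S + (Q*/2)H = √(2DSH) ≈ £4,046.50.
Cost at Q = 69: (2,862/69)×97.3 + (69/2)×29.4 = £4,035.83 + £1,014.30 = £5,050.13.
Excess = £5,050.13 − £4,046.50 = £1,003.63.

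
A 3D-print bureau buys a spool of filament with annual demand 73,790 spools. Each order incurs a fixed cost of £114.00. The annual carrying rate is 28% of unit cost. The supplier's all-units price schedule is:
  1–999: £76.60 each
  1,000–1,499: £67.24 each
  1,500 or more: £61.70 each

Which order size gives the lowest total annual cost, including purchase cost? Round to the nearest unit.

Q* ≈ 1,500 spools

Holding cost per unit per year at price C is H = 0.28·C.
Evaluate total cost at each tier's feasible EOQ or, if the EOQ is below the tier, at the tier's minimum quantity.
EOQ at £76.60 = 885.7 (feasible in tier 1): TC = 73,790×£76.60 + (73,790/885.7)×114 + (885.7/2)×0.28×£76.60 = £5,671,309.89.
EOQ at £67.24 = 945.3 < 1000, so use break Q=1000: TC = 73,790×£67.24 + (73,790/1000.0)×114 + (1000.0/2)×0.28×£67.24 = £4,979,465.26.
EOQ at £61.70 = 986.8 < 1500, so use break Q=1500: TC = 73,790×£61.70 + (73,790/1500.0)×114 + (1500.0/2)×0.28×£61.70 = £4,571,408.04.
Lowest total cost is £4,571,408.04 at Q = 1500.0.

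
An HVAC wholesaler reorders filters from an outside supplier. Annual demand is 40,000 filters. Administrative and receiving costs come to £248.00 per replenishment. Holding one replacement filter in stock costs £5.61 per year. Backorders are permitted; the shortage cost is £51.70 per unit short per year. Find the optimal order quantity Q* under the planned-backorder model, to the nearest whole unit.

Q* ≈ 1,980 filters

With planned backorders, Q* = √(2DS/H) · √((H+B)/B).
√(2DS/H) = √(2 × 40,000 × 248 / 5.61) = 1880.570.
√((H+B)/B) = √((5.61+51.7)/51.7) = 1.0529.
Q* ≈ 1979.973.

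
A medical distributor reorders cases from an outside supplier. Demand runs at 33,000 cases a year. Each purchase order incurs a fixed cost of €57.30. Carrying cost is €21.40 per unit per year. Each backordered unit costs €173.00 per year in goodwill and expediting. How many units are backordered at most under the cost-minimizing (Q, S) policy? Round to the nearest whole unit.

With planned backorders, Q* = √(2DS/H) · √((H+B)/B).
√(2DS/H) = √(2 × 33,000 × 57.3 / 21.4) = 420.380.
√((H+B)/B) = √((21.4+173)/173) = 1.0600.
Q* ≈ 445.623.
S* = Q* · H/(H+B) = 445.623 × 21.4/194.4 ≈ 49.055.

S* ≈ 49 cases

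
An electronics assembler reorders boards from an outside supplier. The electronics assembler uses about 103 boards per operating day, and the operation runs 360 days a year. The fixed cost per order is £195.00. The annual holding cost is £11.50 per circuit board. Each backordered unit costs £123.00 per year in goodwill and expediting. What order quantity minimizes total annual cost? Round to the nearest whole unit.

Annual demand D = 103 × 360 = 37,080.
With planned backorders, Q* = √(2DS/H) · √((H+B)/B).
√(2DS/H) = √(2 × 37,080 × 195 / 11.5) = 1121.381.
√((H+B)/B) = √((11.5+123)/123) = 1.0457.
Q* ≈ 1172.632.

Q* ≈ 1,173 boards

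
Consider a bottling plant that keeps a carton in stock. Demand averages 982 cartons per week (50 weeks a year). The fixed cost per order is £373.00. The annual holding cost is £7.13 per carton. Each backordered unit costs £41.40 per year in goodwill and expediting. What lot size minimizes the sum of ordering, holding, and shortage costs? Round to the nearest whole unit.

Q* ≈ 2,454 cartons

Annual demand D = 982 × 50 = 49,100.
With planned backorders, Q* = √(2DS/H) · √((H+B)/B).
√(2DS/H) = √(2 × 49,100 × 373 / 7.13) = 2266.550.
√((H+B)/B) = √((7.13+41.4)/41.4) = 1.0827.
Q* ≈ 2453.976.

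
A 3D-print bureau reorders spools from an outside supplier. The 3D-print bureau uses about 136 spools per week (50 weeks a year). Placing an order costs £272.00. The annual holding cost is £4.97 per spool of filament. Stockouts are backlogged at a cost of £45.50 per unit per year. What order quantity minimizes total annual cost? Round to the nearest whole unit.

Q* ≈ 909 spools

Annual demand D = 136 × 50 = 6,800.
With planned backorders, Q* = √(2DS/H) · √((H+B)/B).
√(2DS/H) = √(2 × 6,800 × 272 / 4.97) = 862.732.
√((H+B)/B) = √((4.97+45.5)/45.5) = 1.0532.
Q* ≈ 908.629.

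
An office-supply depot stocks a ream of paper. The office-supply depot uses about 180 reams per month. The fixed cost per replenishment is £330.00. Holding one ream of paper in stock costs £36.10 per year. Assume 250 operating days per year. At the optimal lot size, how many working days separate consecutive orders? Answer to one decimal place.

Annual demand D = 180 × 12 = 2,160.
The optimal lot size = √(2DS/H) = √(2 × 2,160 × 330 / 36.1) ≈ 198.72.
Cycle time = Q*/D × 250 = 198.72 / 2,160 × 250 ≈ 23.000 days.

T ≈ 23.0 days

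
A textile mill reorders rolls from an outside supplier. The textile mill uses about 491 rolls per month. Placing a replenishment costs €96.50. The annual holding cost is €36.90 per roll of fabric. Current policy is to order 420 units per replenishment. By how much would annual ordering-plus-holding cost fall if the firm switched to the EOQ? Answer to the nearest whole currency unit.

Extra cost ≈ €2,625 per year

Annual demand D = 491 × 12 = 5,892.
EOQ = √(2DS/H) = √(2 × 5,892 × 96.5 / 36.9) ≈ 175.55.
Cost at Q* = (D/Q*)S + (Q*/2)H = √(2DSH) ≈ €6,477.74.
Cost at Q = 420: (5,892/420)×96.5 + (420/2)×36.9 = €1,353.76 + €7,749.00 = €9,102.76.
Excess = €9,102.76 − €6,477.74 = €2,625.02.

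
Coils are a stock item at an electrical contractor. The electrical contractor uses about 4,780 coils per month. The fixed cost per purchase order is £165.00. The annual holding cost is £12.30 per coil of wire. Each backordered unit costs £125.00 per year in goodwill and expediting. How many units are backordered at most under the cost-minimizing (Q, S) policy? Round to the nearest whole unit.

Annual demand D = 4,780 × 12 = 57,360.
With planned backorders, Q* = √(2DS/H) · √((H+B)/B).
√(2DS/H) = √(2 × 57,360 × 165 / 12.3) = 1240.535.
√((H+B)/B) = √((12.3+125)/125) = 1.0480.
Q* ≈ 1300.137.
S* = Q* · H/(H+B) = 1300.137 × 12.3/137.3 ≈ 116.473.

S* ≈ 116 coils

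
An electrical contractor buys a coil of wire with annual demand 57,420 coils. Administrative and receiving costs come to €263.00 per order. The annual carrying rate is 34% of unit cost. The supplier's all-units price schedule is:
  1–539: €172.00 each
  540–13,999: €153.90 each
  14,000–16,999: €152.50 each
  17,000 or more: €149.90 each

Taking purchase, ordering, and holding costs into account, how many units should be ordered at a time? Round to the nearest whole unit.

Holding cost per unit per year at price C is H = 0.34·C.
Evaluate total cost at each tier's feasible EOQ or, if the EOQ is below the tier, at the tier's minimum quantity.
Tier 1 (€172.00): EOQ = 718.7 exceeds tier's upper bound 539, so this tier is dominated.
EOQ at €153.90 = 759.7 (feasible in tier 2): TC = 57,420×€153.90 + (57,420/759.7)×263 + (759.7/2)×0.34×€153.90 = €8,876,692.22.
EOQ at €152.50 = 763.2 < 14000, so use break Q=14000: TC = 57,420×€152.50 + (57,420/14000.0)×263 + (14000.0/2)×0.34×€152.50 = €9,120,578.68.
EOQ at €149.90 = 769.8 < 17000, so use break Q=17000: TC = 57,420×€149.90 + (57,420/17000.0)×263 + (17000.0/2)×0.34×€149.90 = €9,041,357.32.
Lowest total cost is €8,876,692.22 at Q = 759.7.

Q* ≈ 760 coils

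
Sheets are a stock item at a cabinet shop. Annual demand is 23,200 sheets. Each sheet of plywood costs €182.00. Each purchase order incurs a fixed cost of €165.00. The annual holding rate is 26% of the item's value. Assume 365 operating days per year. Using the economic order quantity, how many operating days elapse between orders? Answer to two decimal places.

T ≈ 6.33 days

Holding cost H = 0.26 × €182.00 = €47.3200 per unit per year.
EOQ = √(2DS/H) = √(2 × 23,200 × 165 / 47.32) ≈ 402.23.
Cycle time = Q*/D × 365 = 402.23 / 23,200 × 365 ≈ 6.328 days.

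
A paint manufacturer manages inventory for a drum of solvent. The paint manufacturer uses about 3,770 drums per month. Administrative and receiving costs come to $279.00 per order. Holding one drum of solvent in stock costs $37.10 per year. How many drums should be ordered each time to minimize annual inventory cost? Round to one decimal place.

Q* ≈ 824.9 drums

Annual demand D = 3,770 × 12 = 45,240.
EOQ = √(2DS / H) = √(2 × 45,240 × 279 / 37.1).
= √(25,243,920 / 37.1) = √680,429.1105 ≈ 824.881.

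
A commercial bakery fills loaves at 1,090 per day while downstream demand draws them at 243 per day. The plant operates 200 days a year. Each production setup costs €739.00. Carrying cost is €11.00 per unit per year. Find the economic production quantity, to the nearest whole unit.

Annual demand D = 243 × 200 = 48,600.
Production build-up factor (1 − d/p) = 1 − 243/1,090 = 0.7771.
Q* = √(2DS / (H(1 − d/p))) = √(2 × 48,600 × 739 / (11 × 0.7771)).
= √(71,830,800 / 8.5477) ≈ 2898.882.

Q* ≈ 2,899 loaves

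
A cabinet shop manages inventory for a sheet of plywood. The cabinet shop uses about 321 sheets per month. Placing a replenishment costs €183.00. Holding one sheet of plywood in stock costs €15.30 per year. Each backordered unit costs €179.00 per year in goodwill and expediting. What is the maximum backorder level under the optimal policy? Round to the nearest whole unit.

Annual demand D = 321 × 12 = 3,852.
With planned backorders, Q* = √(2DS/H) · √((H+B)/B).
√(2DS/H) = √(2 × 3,852 × 183 / 15.3) = 303.555.
√((H+B)/B) = √((15.3+179)/179) = 1.0419.
Q* ≈ 316.263.
S* = Q* · H/(H+B) = 316.263 × 15.3/194.3 ≈ 24.904.

S* ≈ 25 sheets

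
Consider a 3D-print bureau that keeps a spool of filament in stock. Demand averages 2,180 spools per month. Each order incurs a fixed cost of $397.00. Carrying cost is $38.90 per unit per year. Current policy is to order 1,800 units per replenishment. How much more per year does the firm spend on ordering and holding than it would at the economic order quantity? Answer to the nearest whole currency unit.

Extra cost ≈ $12,355 per year

Annual demand D = 2,180 × 12 = 26,160.
EOQ = √(2DS/H) = √(2 × 26,160 × 397 / 38.9) ≈ 730.73.
Cost at Q* = (D/Q*)S + (Q*/2)H = √(2DSH) ≈ $28,425.23.
Cost at Q = 1,800: (26,160/1,800)×397 + (1,800/2)×38.9 = $5,769.73 + $35,010.00 = $40,779.73.
Excess = $40,779.73 − $28,425.23 = $12,354.51.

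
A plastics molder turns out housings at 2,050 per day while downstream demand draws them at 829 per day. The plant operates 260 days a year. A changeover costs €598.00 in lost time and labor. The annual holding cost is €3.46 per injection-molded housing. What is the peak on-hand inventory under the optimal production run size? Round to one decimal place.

Annual demand D = 829 × 260 = 215,540.
Production build-up factor (1 − d/p) = 1 − 829/2,050 = 0.5956.
Q* = √(2DS / (H(1 − d/p))) = √(2 × 215,540 × 598 / (3.46 × 0.5956)).
= √(257,785,840 / 2.0608) ≈ 11184.346.
Maximum inventory = Q*(1 − d/p) = 11184.346 × 0.5956 ≈ 6661.505.

I_max ≈ 6,661.5 housings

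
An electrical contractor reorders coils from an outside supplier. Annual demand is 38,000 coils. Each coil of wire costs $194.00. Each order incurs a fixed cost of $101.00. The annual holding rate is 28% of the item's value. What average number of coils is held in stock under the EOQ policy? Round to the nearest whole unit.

Holding cost H = 0.28 × $194.00 = $54.3200 per unit per year.
EOQ = √(2DS/H) = √(2 × 38,000 × 101 / 54.32) ≈ 375.91.
Average inventory = Q*/2 ≈ 375.91 / 2 = 187.957.

Average inventory ≈ 188 coils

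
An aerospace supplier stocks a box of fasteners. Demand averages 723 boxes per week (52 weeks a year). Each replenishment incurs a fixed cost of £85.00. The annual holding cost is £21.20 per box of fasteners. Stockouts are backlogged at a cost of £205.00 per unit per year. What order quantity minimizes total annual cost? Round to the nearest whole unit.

Q* ≈ 577 boxes

Annual demand D = 723 × 52 = 37,596.
With planned backorders, Q* = √(2DS/H) · √((H+B)/B).
√(2DS/H) = √(2 × 37,596 × 85 / 21.2) = 549.070.
√((H+B)/B) = √((21.2+205)/205) = 1.0504.
Q* ≈ 576.762.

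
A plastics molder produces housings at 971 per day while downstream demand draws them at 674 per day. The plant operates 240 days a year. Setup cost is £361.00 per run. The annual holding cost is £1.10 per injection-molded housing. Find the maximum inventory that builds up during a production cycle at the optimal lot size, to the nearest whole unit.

Annual demand D = 674 × 240 = 161,760.
Production build-up factor (1 − d/p) = 1 − 674/971 = 0.3059.
Q* = √(2DS / (H(1 − d/p))) = √(2 × 161,760 × 361 / (1.1 × 0.3059)).
= √(116,790,720 / 0.3365) ≈ 18631.131.
Maximum inventory = Q*(1 − d/p) = 18631.131 × 0.3059 ≈ 5698.708.

I_max ≈ 5,699 housings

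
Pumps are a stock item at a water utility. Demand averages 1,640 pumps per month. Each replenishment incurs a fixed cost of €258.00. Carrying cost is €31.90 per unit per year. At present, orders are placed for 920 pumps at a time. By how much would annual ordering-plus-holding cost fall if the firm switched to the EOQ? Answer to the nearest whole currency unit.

Annual demand D = 1,640 × 12 = 19,680.
EOQ = √(2DS/H) = √(2 × 19,680 × 258 / 31.9) ≈ 564.21.
Cost at Q* = (D/Q*)S + (Q*/2)H = √(2DSH) ≈ €17,998.35.
Cost at Q = 920: (19,680/920)×258 + (920/2)×31.9 = €5,518.96 + €14,674.00 = €20,192.96.
Excess = €20,192.96 − €17,998.35 = €2,194.60.

Extra cost ≈ €2,195 per year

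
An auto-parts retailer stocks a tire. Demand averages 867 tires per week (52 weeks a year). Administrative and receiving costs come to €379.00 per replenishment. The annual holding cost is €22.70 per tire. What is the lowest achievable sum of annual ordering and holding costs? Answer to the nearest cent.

Annual demand D = 867 × 52 = 45,084.
The optimal lot size = √(2DS/H) = √(2 × 45,084 × 379 / 22.7) ≈ 1226.97.
At the optimum the two cost components are equal, so total cost = 2·(Q*/2)H = Q*·H.
Minimum total = √(2DSH) = √(2 × 45,084 × 379 × 22.7) ≈ 27852.152.

TC* ≈ €27,852.15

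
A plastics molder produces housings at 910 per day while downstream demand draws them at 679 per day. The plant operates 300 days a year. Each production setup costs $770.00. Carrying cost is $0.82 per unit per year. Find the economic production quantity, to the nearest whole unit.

Annual demand D = 679 × 300 = 203,700.
Production build-up factor (1 − d/p) = 1 − 679/910 = 0.2538.
Q* = √(2DS / (H(1 − d/p))) = √(2 × 203,700 × 770 / (0.82 × 0.2538)).
= √(313,698,000 / 0.2082) ≈ 38820.726.

Q* ≈ 38,821 housings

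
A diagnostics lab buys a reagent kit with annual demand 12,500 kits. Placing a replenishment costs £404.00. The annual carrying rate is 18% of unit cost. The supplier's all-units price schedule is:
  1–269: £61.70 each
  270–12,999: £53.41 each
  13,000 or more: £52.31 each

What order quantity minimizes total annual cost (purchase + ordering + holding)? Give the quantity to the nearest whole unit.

Q* ≈ 1,025 kits

Holding cost per unit per year at price C is H = 0.18·C.
Candidates are each tier's EOQ (if it falls in that tier) and each price-break quantity.
Tier 1 (£61.70): EOQ = 953.6 exceeds tier's upper bound 269, so this tier is dominated.
EOQ at £53.41 = 1025.0 (feasible in tier 2): TC = 12,500×£53.41 + (12,500/1025.0)×404 + (1025.0/2)×0.18×£53.41 = £677,478.90.
EOQ at £52.31 = 1035.7 < 13000, so use break Q=13000: TC = 12,500×£52.31 + (12,500/13000.0)×404 + (13000.0/2)×0.18×£52.31 = £715,466.16.
Lowest total cost is £677,478.90 at Q = 1025.0.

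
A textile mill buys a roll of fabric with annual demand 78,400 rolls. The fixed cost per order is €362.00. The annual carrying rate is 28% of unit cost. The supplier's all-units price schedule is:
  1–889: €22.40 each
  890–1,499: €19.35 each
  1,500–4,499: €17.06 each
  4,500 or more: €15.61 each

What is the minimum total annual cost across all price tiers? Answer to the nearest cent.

Holding cost per unit per year at price C is H = 0.28·C.
Candidates are each tier's EOQ (if it falls in that tier) and each price-break quantity.
Tier 1 (€22.40): EOQ = 3008.3 exceeds tier's upper bound 889, so this tier is dominated.
Tier 2 (€19.35): EOQ = 3236.7 exceeds tier's upper bound 1499, so this tier is dominated.
EOQ at €17.06 = 3447.1 (feasible in tier 3): TC = 78,400×€17.06 + (78,400/3447.1)×362 + (3447.1/2)×0.28×€17.06 = €1,353,970.29.
EOQ at €15.61 = 3603.7 < 4500, so use break Q=4500: TC = 78,400×€15.61 + (78,400/4500.0)×362 + (4500.0/2)×0.28×€15.61 = €1,239,965.14.
Lowest total cost among the candidates is at Q = 4500.0.

TC* ≈ €1,239,965.14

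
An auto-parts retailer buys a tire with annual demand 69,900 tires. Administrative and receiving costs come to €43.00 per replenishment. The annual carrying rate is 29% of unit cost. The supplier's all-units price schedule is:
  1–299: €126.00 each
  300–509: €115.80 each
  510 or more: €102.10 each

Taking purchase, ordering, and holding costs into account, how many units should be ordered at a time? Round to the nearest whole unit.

Q* ≈ 510 tires

Holding cost per unit per year at price C is H = 0.29·C.
For each price level, check whether its EOQ is feasible; otherwise the best quantity at that price is the breakpoint.
Tier 1 (€126.00): EOQ = 405.6 exceeds tier's upper bound 299, so this tier is dominated.
EOQ at €115.80 = 423.1 (feasible in tier 2): TC = 69,900×€115.80 + (69,900/423.1)×43 + (423.1/2)×0.29×€115.80 = €8,108,628.27.
EOQ at €102.10 = 450.6 < 510, so use break Q=510: TC = 69,900×€102.10 + (69,900/510.0)×43 + (510.0/2)×0.29×€102.10 = €7,150,233.82.
Lowest total cost is €7,150,233.82 at Q = 510.0.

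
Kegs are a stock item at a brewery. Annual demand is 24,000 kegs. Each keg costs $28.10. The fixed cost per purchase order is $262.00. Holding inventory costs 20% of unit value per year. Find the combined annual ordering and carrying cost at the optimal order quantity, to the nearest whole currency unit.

Holding cost H = 0.20 × $28.10 = $5.6200 per unit per year.
EOQ = √(2DS/H) = √(2 × 24,000 × 262 / 5.62) ≈ 1495.90.
At the optimum the two cost components are equal, so total cost = 2·(Q*/2)H = Q*·H.
Minimum total = √(2DSH) = √(2 × 24,000 × 262 × 5.62) ≈ 8406.969.

TC* ≈ $8,407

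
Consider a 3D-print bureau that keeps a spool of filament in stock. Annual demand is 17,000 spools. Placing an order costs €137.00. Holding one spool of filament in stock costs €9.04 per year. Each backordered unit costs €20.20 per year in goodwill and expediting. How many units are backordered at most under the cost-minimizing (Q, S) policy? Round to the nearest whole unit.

S* ≈ 267 spools

With planned backorders, Q* = √(2DS/H) · √((H+B)/B).
√(2DS/H) = √(2 × 17,000 × 137 / 9.04) = 717.820.
√((H+B)/B) = √((9.04+20.2)/20.2) = 1.2031.
Q* ≈ 863.632.
S* = Q* · H/(H+B) = 863.632 × 9.04/29.24 ≈ 267.005.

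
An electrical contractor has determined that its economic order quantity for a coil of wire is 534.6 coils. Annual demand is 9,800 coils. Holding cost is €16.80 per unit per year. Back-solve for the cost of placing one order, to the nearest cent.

Squaring Q* = √(2DS/H) gives Q*² = 2DS/H.
From Q* = √(2DS/H): S = Q*²H / (2D) = 534.6² × 16.8 / (2 × 9,800) = 244.9690.

S ≈ €244.97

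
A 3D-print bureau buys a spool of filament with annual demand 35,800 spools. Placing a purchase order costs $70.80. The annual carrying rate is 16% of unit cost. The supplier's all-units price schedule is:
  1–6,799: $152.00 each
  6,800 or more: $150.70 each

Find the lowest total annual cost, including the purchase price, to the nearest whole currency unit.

TC* ≈ $5,452,703

Holding cost per unit per year at price C is H = 0.16·C.
Evaluate total cost at each tier's feasible EOQ or, if the EOQ is below the tier, at the tier's minimum quantity.
EOQ at $152.00 = 456.6 (feasible in tier 1): TC = 35,800×$152.00 + (35,800/456.6)×70.8 + (456.6/2)×0.16×$152.00 = $5,452,703.37.
EOQ at $150.70 = 458.5 < 6800, so use break Q=6800: TC = 35,800×$150.70 + (35,800/6800.0)×70.8 + (6800.0/2)×0.16×$150.70 = $5,477,413.54.
Lowest total cost among the candidates is at Q = 456.6.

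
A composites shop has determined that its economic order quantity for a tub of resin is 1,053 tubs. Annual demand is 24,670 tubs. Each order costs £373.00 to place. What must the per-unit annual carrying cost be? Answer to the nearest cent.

H ≈ £16.60

Invert the EOQ relation Q*² = 2DS/H.
From Q* = √(2DS/H): H = 2DS / Q*² = 2 × 24,670 × 373 / 1,053² = 16.5978.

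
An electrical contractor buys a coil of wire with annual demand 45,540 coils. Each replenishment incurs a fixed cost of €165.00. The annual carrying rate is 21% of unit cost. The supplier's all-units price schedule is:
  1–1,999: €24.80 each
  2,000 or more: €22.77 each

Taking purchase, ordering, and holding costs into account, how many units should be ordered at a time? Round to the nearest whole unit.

Holding cost per unit per year at price C is H = 0.21·C.
For each price level, check whether its EOQ is feasible; otherwise the best quantity at that price is the breakpoint.
EOQ at €24.80 = 1698.7 (feasible in tier 1): TC = 45,540×€24.80 + (45,540/1698.7)×165 + (1698.7/2)×0.21×€24.80 = €1,138,238.86.
EOQ at €22.77 = 1772.8 < 2000, so use break Q=2000: TC = 45,540×€22.77 + (45,540/2000.0)×165 + (2000.0/2)×0.21×€22.77 = €1,045,484.55.
Lowest total cost is €1,045,484.55 at Q = 2000.0.

Q* ≈ 2,000 coils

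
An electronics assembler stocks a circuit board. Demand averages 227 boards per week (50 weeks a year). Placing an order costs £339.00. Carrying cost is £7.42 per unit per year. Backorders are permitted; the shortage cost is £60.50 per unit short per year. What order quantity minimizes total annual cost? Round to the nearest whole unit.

Q* ≈ 1,079 boards

Annual demand D = 227 × 50 = 11,350.
With planned backorders, Q* = √(2DS/H) · √((H+B)/B).
√(2DS/H) = √(2 × 11,350 × 339 / 7.42) = 1018.382.
√((H+B)/B) = √((7.42+60.5)/60.5) = 1.0595.
Q* ≈ 1079.026.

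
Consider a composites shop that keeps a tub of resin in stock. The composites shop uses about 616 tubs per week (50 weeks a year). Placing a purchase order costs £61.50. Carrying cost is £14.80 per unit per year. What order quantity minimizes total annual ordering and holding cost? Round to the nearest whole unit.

Q* ≈ 506 tubs

Annual demand D = 616 × 50 = 30,800.
EOQ = √(2DS / H) = √(2 × 30,800 × 61.5 / 14.8).
= √(3,788,400 / 14.8) = √255,972.973 ≈ 505.938.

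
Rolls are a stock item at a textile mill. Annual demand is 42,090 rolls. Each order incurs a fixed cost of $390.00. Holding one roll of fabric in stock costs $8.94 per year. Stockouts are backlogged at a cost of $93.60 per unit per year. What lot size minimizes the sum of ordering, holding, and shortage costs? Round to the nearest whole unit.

Q* ≈ 2,006 rolls

With planned backorders, Q* = √(2DS/H) · √((H+B)/B).
√(2DS/H) = √(2 × 42,090 × 390 / 8.94) = 1916.320.
√((H+B)/B) = √((8.94+93.6)/93.6) = 1.0467.
Q* ≈ 2005.750.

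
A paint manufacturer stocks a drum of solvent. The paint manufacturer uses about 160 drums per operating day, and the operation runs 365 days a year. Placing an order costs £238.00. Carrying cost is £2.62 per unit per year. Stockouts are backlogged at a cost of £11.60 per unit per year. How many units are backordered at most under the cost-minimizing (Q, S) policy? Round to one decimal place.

S* ≈ 664.5 drums

Annual demand D = 160 × 365 = 58,400.
With planned backorders, Q* = √(2DS/H) · √((H+B)/B).
√(2DS/H) = √(2 × 58,400 × 238 / 2.62) = 3257.311.
√((H+B)/B) = √((2.62+11.6)/11.6) = 1.1072.
Q* ≈ 3606.451.
S* = Q* · H/(H+B) = 3606.451 × 2.62/14.22 ≈ 664.480.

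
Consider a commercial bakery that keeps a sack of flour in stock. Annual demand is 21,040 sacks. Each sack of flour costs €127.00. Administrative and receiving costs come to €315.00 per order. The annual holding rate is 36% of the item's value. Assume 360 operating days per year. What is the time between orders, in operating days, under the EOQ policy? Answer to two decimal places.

T ≈ 9.21 days

Holding cost H = 0.36 × €127.00 = €45.7200 per unit per year.
The optimal lot size = √(2DS/H) = √(2 × 21,040 × 315 / 45.72) ≈ 538.44.
Cycle time = Q*/D × 360 = 538.44 / 21,040 × 360 ≈ 9.213 days.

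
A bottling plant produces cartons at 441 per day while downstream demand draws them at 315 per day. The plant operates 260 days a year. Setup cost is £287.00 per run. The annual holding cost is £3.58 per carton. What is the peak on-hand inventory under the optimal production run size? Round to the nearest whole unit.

I_max ≈ 1,937 cartons

Annual demand D = 315 × 260 = 81,900.
Production build-up factor (1 − d/p) = 1 − 315/441 = 0.2857.
Q* = √(2DS / (H(1 − d/p))) = √(2 × 81,900 × 287 / (3.58 × 0.2857)).
= √(47,010,600 / 1.0229) ≈ 6779.387.
Maximum inventory = Q*(1 − d/p) = 6779.387 × 0.2857 ≈ 1936.968.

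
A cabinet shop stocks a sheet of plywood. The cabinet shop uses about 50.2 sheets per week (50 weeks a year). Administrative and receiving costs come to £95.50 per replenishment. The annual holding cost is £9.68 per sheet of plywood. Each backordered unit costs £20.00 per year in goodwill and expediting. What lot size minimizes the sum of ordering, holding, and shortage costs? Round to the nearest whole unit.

Q* ≈ 271 sheets

Annual demand D = 50.2 × 50 = 2,510.
With planned backorders, Q* = √(2DS/H) · √((H+B)/B).
√(2DS/H) = √(2 × 2,510 × 95.5 / 9.68) = 222.544.
√((H+B)/B) = √((9.68+20)/20) = 1.2182.
Q* ≈ 271.102.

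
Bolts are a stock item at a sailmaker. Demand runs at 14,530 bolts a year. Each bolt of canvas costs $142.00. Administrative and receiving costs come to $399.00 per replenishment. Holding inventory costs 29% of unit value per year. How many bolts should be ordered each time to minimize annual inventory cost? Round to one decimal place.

Q* ≈ 530.6 bolts

Holding cost H = 0.29 × $142.00 = $41.1800 per unit per year.
EOQ = √(2DS / H) = √(2 × 14,530 × 399 / 41.18).
= √(11,594,940 / 41.18) = √281,567.2657 ≈ 530.629.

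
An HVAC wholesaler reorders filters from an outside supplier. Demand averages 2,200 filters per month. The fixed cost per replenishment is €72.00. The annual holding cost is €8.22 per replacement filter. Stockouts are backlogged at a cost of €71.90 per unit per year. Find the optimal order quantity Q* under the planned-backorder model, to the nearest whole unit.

Annual demand D = 2,200 × 12 = 26,400.
With planned backorders, Q* = √(2DS/H) · √((H+B)/B).
√(2DS/H) = √(2 × 26,400 × 72 / 8.22) = 680.060.
√((H+B)/B) = √((8.22+71.9)/71.9) = 1.0556.
Q* ≈ 717.882.

Q* ≈ 718 filters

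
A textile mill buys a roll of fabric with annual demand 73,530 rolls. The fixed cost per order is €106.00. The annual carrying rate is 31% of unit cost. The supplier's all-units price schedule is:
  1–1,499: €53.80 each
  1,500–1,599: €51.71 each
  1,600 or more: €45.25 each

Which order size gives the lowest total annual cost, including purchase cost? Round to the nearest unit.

Q* ≈ 1,600 rolls

Holding cost per unit per year at price C is H = 0.31·C.
Evaluate total cost at each tier's feasible EOQ or, if the EOQ is below the tier, at the tier's minimum quantity.
EOQ at €53.80 = 966.8 (feasible in tier 1): TC = 73,530×€53.80 + (73,530/966.8)×106 + (966.8/2)×0.31×€53.80 = €3,972,037.98.
EOQ at €51.71 = 986.1 < 1500, so use break Q=1500: TC = 73,530×€51.71 + (73,530/1500.0)×106 + (1500.0/2)×0.31×€51.71 = €3,819,455.00.
EOQ at €45.25 = 1054.2 < 1600, so use break Q=1600: TC = 73,530×€45.25 + (73,530/1600.0)×106 + (1600.0/2)×0.31×€45.25 = €3,343,325.86.
Lowest total cost is €3,343,325.86 at Q = 1600.0.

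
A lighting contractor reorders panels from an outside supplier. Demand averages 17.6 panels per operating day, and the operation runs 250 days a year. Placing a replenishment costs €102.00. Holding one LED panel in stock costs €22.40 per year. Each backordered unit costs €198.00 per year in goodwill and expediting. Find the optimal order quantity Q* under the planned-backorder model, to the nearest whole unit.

Q* ≈ 211 panels

Annual demand D = 17.6 × 250 = 4,400.
With planned backorders, Q* = √(2DS/H) · √((H+B)/B).
√(2DS/H) = √(2 × 4,400 × 102 / 22.4) = 200.178.
√((H+B)/B) = √((22.4+198)/198) = 1.0551.
Q* ≈ 211.198.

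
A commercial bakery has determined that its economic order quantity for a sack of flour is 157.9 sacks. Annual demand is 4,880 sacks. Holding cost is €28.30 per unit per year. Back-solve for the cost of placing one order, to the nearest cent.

S ≈ €72.29

The basic EOQ model gives Q* = √(2DS/H); rearrange for the unknown.
From Q* = √(2DS/H): S = Q*²H / (2D) = 157.9² × 28.3 / (2 × 4,880) = 72.2938.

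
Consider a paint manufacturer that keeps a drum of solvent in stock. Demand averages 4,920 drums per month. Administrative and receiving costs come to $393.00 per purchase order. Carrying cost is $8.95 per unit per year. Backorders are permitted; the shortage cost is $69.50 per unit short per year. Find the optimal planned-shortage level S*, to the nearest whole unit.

Annual demand D = 4,920 × 12 = 59,040.
With planned backorders, Q* = √(2DS/H) · √((H+B)/B).
√(2DS/H) = √(2 × 59,040 × 393 / 8.95) = 2277.052.
√((H+B)/B) = √((8.95+69.5)/69.5) = 1.0624.
Q* ≈ 2419.229.
S* = Q* · H/(H+B) = 2419.229 × 8.95/78.45 ≈ 275.999.

S* ≈ 276 drums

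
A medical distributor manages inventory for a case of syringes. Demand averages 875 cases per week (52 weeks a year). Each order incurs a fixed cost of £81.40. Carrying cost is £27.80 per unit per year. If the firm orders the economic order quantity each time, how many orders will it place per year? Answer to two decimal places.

Annual demand D = 875 × 52 = 45,500.
The optimal lot size = √(2DS/H) = √(2 × 45,500 × 81.4 / 27.8) ≈ 516.19.
Orders per year = D / Q* = 45,500 / 516.19 ≈ 88.146.

N ≈ 88.15 orders per year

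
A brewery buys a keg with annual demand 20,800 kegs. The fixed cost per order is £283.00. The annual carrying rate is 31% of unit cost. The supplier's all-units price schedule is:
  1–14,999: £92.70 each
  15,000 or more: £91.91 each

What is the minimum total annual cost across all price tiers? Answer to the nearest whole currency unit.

TC* ≈ £1,946,553

Holding cost per unit per year at price C is H = 0.31·C.
For each price level, check whether its EOQ is feasible; otherwise the best quantity at that price is the breakpoint.
EOQ at £92.70 = 640.1 (feasible in tier 1): TC = 20,800×£92.70 + (20,800/640.1)×283 + (640.1/2)×0.31×£92.70 = £1,946,553.34.
EOQ at £91.91 = 642.8 < 15000, so use break Q=15000: TC = 20,800×£91.91 + (20,800/15000.0)×283 + (15000.0/2)×0.31×£91.91 = £2,125,811.18.
Lowest total cost among the candidates is at Q = 640.1.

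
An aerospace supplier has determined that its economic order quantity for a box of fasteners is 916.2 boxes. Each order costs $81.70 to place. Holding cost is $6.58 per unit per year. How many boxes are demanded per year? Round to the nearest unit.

D ≈ 33,803 boxes per year

Squaring Q* = √(2DS/H) gives Q*² = 2DS/H.
From Q* = √(2DS/H): D = Q*²H / (2S) = 916.2² × 6.58 / (2 × 81.7) = 33802.935.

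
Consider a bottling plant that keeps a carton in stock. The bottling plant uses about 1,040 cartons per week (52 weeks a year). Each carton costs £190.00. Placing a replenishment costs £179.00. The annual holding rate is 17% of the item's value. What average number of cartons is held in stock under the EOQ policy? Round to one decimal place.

Annual demand D = 1,040 × 52 = 54,080.
Holding cost H = 0.17 × £190.00 = £32.3000 per unit per year.
EOQ = √(2DS/H) = √(2 × 54,080 × 179 / 32.3) ≈ 774.21.
Average inventory = Q*/2 ≈ 774.21 / 2 = 387.105.

Average inventory ≈ 387.1 cartons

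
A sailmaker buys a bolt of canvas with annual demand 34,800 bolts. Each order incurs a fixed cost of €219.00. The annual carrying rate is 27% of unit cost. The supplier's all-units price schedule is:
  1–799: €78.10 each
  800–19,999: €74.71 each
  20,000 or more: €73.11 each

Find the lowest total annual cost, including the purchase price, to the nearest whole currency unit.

TC* ≈ €2,617,443

Holding cost per unit per year at price C is H = 0.27·C.
Evaluate total cost at each tier's feasible EOQ or, if the EOQ is below the tier, at the tier's minimum quantity.
Tier 1 (€78.10): EOQ = 850.2 exceeds tier's upper bound 799, so this tier is dominated.
EOQ at €74.71 = 869.3 (feasible in tier 2): TC = 34,800×€74.71 + (34,800/869.3)×219 + (869.3/2)×0.27×€74.71 = €2,617,442.68.
EOQ at €73.11 = 878.7 < 20000, so use break Q=20000: TC = 34,800×€73.11 + (34,800/20000.0)×219 + (20000.0/2)×0.27×€73.11 = €2,742,006.06.
Lowest total cost among the candidates is at Q = 869.3.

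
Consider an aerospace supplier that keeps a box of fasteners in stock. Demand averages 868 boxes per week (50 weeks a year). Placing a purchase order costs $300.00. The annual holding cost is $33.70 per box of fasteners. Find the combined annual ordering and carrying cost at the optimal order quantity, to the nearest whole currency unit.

Annual demand D = 868 × 50 = 43,400.
EOQ = √(2DS/H) = √(2 × 43,400 × 300 / 33.7) ≈ 879.03.
At Q*, ordering cost (D/Q*)S equals holding cost (Q*/2)H, each = √(DSH/2).
Minimum total = √(2DSH) = √(2 × 43,400 × 300 × 33.7) ≈ 29623.437.

TC* ≈ $29,623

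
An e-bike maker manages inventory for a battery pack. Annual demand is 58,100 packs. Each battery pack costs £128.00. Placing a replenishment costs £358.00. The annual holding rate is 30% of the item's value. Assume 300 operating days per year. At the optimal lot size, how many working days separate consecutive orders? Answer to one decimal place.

T ≈ 5.4 days

Holding cost H = 0.30 × £128.00 = £38.4000 per unit per year.
The optimal lot size = √(2DS/H) = √(2 × 58,100 × 358 / 38.4) ≈ 1040.83.
Cycle time = Q*/D × 300 = 1040.83 / 58,100 × 300 ≈ 5.374 days.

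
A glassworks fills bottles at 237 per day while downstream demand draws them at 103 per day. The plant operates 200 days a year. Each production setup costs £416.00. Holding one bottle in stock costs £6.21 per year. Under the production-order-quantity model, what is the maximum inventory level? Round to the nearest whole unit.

Annual demand D = 103 × 200 = 20,600.
Production build-up factor (1 − d/p) = 1 − 103/237 = 0.5654.
Q* = √(2DS / (H(1 − d/p))) = √(2 × 20,600 × 416 / (6.21 × 0.5654)).
= √(17,139,200 / 3.5111) ≈ 2209.384.
Maximum inventory = Q*(1 − d/p) = 2209.384 × 0.5654 ≈ 1249.188.

I_max ≈ 1,249 bottles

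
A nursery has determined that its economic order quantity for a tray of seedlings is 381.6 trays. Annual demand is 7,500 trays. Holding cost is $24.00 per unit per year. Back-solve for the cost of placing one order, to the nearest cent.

S ≈ $232.99

Invert the EOQ relation Q*² = 2DS/H.
From Q* = √(2DS/H): S = Q*²H / (2D) = 381.6² × 24 / (2 × 7,500) = 232.9897.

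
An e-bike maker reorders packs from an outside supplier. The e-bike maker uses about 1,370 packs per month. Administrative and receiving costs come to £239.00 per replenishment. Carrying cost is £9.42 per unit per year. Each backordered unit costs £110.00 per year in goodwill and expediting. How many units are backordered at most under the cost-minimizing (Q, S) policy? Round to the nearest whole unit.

Annual demand D = 1,370 × 12 = 16,440.
With planned backorders, Q* = √(2DS/H) · √((H+B)/B).
√(2DS/H) = √(2 × 16,440 × 239 / 9.42) = 913.355.
√((H+B)/B) = √((9.42+110)/110) = 1.0419.
Q* ≈ 951.660.
S* = Q* · H/(H+B) = 951.660 × 9.42/119.42 ≈ 75.068.

S* ≈ 75 packs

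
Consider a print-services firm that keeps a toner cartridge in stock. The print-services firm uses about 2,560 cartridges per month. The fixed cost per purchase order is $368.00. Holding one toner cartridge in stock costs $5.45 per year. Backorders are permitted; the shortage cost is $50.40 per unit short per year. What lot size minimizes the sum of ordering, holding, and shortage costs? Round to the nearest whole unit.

Q* ≈ 2,144 cartridges

Annual demand D = 2,560 × 12 = 30,720.
With planned backorders, Q* = √(2DS/H) · √((H+B)/B).
√(2DS/H) = √(2 × 30,720 × 368 / 5.45) = 2036.813.
√((H+B)/B) = √((5.45+50.4)/50.4) = 1.0527.
Q* ≈ 2144.113.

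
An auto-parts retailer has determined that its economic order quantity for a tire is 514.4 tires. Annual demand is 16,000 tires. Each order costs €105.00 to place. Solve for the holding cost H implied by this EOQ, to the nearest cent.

H ≈ €12.70

The basic EOQ model gives Q* = √(2DS/H); rearrange for the unknown.
From Q* = √(2DS/H): H = 2DS / Q*² = 2 × 16,000 × 105 / 514.4² = 12.6981.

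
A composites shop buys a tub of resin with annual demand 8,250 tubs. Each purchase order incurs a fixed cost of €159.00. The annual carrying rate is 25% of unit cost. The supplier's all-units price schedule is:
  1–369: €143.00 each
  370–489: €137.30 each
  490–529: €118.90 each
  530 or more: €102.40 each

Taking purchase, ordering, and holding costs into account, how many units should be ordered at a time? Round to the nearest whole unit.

Holding cost per unit per year at price C is H = 0.25·C.
For each price level, check whether its EOQ is feasible; otherwise the best quantity at that price is the breakpoint.
EOQ at €143.00 = 270.9 (feasible in tier 1): TC = 8,250×€143.00 + (8,250/270.9)×159 + (270.9/2)×0.25×€143.00 = €1,189,434.53.
EOQ at €137.30 = 276.5 < 370, so use break Q=370: TC = 8,250×€137.30 + (8,250/370.0)×159 + (370.0/2)×0.25×€137.30 = €1,142,620.40.
EOQ at €118.90 = 297.1 < 490, so use break Q=490: TC = 8,250×€118.90 + (8,250/490.0)×159 + (490.0/2)×0.25×€118.90 = €990,884.67.
EOQ at €102.40 = 320.1 < 530, so use break Q=530: TC = 8,250×€102.40 + (8,250/530.0)×159 + (530.0/2)×0.25×€102.40 = €854,059.00.
Lowest total cost is €854,059.00 at Q = 530.0.

Q* ≈ 530 tubs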